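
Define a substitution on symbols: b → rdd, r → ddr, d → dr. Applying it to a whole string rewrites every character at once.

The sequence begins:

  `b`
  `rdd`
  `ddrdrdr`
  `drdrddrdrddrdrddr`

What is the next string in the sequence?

Replace each of the 17 characters of drdrddrdrddrdrddr in place — dr ddr dr ddr dr dr ddr dr ddr dr dr ddr dr ddr dr dr ddr — and concatenate.

drddrdrddrdrdrddrdrddrdrdrddrdrddrdrdrddr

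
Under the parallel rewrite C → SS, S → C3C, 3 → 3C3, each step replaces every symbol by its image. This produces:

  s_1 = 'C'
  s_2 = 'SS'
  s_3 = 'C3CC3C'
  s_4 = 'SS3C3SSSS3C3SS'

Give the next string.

C3CC3C3C3SS3C3C3CC3CC3CC3C3C3SS3C3C3CC3C

φ(SS3C3SSSS3C3SS) expands symbol-by-symbol to C3C C3C 3C3 SS 3C3 C3C C3C C3C C3C 3C3 SS 3C3 C3C C3C; joining the 14 pieces gives the next term.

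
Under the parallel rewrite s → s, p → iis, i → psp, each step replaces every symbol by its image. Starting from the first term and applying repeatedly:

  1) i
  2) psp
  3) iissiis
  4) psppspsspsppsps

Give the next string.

Rewriting the 15 symbols of psppspsspsppsps one by one yields iis s iis iis s iis s s iis s iis iis s iis s; concatenated:

iissiisiissiisssiissiisiissiiss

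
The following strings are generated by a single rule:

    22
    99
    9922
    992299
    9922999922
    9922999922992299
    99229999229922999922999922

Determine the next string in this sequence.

From term 3 onward, concatenate the last term with the second-to-last: 99·22 = 9922, 9922·99 = 992299, …
Continuing: 99229999229922999922999922 · 9922999922992299 gives term 8.

992299992299229999229999229922999922992299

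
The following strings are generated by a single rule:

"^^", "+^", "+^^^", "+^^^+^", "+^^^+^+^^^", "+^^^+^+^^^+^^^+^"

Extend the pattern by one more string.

From term 3 onward, concatenate the last term with the second-to-last: +^·^^ = +^^^, +^^^·+^ = +^^^+^, …
So term 7 is +^^^+^+^^^+^^^+^·+^^^+^+^^^.

+^^^+^+^^^+^^^+^+^^^+^+^^^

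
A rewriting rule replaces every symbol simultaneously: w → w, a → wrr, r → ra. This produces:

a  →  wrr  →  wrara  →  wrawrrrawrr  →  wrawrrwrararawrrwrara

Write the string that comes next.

Applying the rule to each of the 21 symbols of wrawrrwrararawrrwrara gives the pieces w ra wrr w ra ra w ra wrr ra wrr ra wrr w ra ra w ra wrr ra wrr, which concatenate to the answer.

wrawrrwrarawrawrrrawrrrawrrwrarawrawrrrawrr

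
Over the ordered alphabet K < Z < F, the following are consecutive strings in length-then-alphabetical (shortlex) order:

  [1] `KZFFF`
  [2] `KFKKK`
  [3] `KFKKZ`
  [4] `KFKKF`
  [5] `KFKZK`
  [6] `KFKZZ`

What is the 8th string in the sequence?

KFKFK

Advancing 2 positions from KFKZZ through KFKZZ → KFKZF reaches term 8.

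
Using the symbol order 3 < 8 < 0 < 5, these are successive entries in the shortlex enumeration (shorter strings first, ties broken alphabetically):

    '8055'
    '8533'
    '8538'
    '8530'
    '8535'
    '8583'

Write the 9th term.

8585

Continuing the enumeration 3 steps past 8583: 8583 → 8588 → 8580 → (answer).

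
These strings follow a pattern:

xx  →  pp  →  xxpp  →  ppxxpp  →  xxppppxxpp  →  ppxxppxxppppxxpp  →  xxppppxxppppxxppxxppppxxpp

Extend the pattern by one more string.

ppxxppxxppppxxppxxppppxxppppxxppxxppppxxpp

From term 3 onward, concatenate the second-to-last term with the last: xx·pp = xxpp, pp·xxpp = ppxxpp, …
The next term joins ppxxppxxppppxxpp and xxppppxxppppxxppxxppppxxpp.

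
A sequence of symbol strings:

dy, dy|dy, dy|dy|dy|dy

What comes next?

dy|dy|dy|dy|dy|dy|dy|dy

Each string is two copies of the previous one joined by '|'.
One more doubling of dy|dy|dy|dy gives the answer.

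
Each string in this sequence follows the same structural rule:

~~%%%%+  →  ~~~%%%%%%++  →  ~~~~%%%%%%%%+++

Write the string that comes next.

~~~~~%%%%%%%%%%++++

Term n consists of n ~'s, followed by 2n %'s, followed by n-1 +'s, where the shown terms are n = 2, 3, 4.
At n = 5 the blocks have lengths 5, 10, 4.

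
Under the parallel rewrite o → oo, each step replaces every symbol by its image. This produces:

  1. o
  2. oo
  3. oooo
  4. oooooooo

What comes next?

Apply φ to oooooooo symbol by symbol: o→oo, o→oo, o→oo, o→oo, o→oo, o→oo, o→oo, o→oo; joined: oo oo oo oo oo oo oo oo.

oooooooooooooooo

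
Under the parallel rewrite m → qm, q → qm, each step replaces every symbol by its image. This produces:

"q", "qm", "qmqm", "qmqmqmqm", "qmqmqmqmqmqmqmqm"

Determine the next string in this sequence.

Rewriting the 16 symbols of qmqmqmqmqmqmqmqm one by one yields qm qm qm qm qm qm qm qm qm qm qm qm qm qm qm qm; concatenated:

qmqmqmqmqmqmqmqmqmqmqmqmqmqmqmqm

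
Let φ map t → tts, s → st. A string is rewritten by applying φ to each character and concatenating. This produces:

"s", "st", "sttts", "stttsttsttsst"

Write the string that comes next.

Replace each of the 13 characters of stttsttsttsst in place — st tts tts tts st tts tts st tts tts st st tts — and concatenate.

stttsttsttsstttsttsstttsttsststtts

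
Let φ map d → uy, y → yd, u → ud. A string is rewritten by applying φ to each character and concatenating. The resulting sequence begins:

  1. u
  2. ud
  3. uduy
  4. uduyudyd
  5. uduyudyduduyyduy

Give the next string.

uduyudyduduyyduyuduyudydyduyudyd

φ(uduyudyduduyyduy) expands symbol-by-symbol to ud uy ud yd ud uy yd uy ud uy ud yd yd uy ud yd; joining the 16 pieces gives the next term.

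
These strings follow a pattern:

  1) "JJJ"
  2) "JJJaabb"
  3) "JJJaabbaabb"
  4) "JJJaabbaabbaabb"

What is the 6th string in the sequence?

The strings grow by a fixed suffix aabb each time.
From JJJaabbaabbaabb, 2 further steps: JJJaabbaabbaabb → JJJaabbaabbaabbaabb → (answer).

JJJaabbaabbaabbaabbaabb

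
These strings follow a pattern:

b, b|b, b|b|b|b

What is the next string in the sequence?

Every step duplicates the string with '|' between the halves.
One more doubling of b|b|b|b gives the answer.

b|b|b|b|b|b|b|b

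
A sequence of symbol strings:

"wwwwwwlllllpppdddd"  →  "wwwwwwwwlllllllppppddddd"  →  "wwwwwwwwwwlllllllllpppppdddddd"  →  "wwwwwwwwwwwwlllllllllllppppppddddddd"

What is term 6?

wwwwwwwwwwwwwwwwlllllllllllllllppppppppddddddddd

Each string has the form w^{2n+2} l^{2n+1} p^{n+1} d^{n+2}, where the shown terms are n = 2, 3, 4, 5.
At n = 7 the blocks have lengths 16, 15, 8, 9.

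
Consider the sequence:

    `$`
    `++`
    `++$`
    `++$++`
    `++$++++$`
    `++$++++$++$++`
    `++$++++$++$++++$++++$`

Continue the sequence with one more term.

Each term (from the third on) is the previous term followed by the one before it: term 3 = ++·$ = ++$.
Continuing: ++$++++$++$++++$++++$ · ++$++++$++$++ gives term 8.

++$++++$++$++++$++++$++$++++$++$++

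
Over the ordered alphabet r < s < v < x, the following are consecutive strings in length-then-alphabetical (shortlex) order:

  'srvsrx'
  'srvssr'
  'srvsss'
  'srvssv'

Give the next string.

srvssx

Find the rightmost character of srvssv below x, bump it to the next letter, and reset everything to its right to r.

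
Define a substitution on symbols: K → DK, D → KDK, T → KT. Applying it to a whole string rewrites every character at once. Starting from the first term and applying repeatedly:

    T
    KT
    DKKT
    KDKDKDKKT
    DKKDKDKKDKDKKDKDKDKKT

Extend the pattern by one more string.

Rewriting the 21 symbols of DKKDKDKKDKDKKDKDKDKKT one by one yields KDK DK DK KDK DK KDK DK DK KDK DK KDK DK DK KDK DK KDK DK KDK DK DK KT; concatenated:

KDKDKDKKDKDKKDKDKDKKDKDKKDKDKDKKDKDKKDKDKKDKDKDKKT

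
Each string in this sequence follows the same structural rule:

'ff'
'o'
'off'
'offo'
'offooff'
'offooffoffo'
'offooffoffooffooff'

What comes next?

offooffoffooffooffoffooffoffo

From term 3 onward, concatenate the last term with the second-to-last: o·ff = off, off·o = offo, …
The next term joins offooffoffooffooff and offooffoffo.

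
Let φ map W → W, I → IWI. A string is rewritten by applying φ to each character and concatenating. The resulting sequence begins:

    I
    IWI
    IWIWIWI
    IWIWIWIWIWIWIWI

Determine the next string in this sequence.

IWIWIWIWIWIWIWIWIWIWIWIWIWIWIWI

φ(IWIWIWIWIWIWIWI) expands symbol-by-symbol to IWI W IWI W IWI W IWI W IWI W IWI W IWI W IWI; joining the 15 pieces gives the next term.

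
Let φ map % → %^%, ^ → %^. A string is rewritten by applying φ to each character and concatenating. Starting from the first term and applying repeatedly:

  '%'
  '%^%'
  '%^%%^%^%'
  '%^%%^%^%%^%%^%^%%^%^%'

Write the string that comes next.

φ(%^%%^%^%%^%%^%^%%^%^%) expands symbol-by-symbol to %^% %^ %^% %^% %^ %^% %^ %^% %^% %^ %^% %^% %^ %^% %^ %^% %^% %^ %^% %^ %^%; joining the 21 pieces gives the next term.

%^%%^%^%%^%%^%^%%^%^%%^%%^%^%%^%%^%^%%^%^%%^%%^%^%%^%^%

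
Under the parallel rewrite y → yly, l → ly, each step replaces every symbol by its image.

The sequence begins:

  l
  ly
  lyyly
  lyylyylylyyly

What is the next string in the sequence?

Rewriting the 13 symbols of lyylyylylyyly one by one yields ly yly yly ly yly yly ly yly ly yly yly ly yly; concatenated:

lyylyylylyylyylylyylylyylyylylyyly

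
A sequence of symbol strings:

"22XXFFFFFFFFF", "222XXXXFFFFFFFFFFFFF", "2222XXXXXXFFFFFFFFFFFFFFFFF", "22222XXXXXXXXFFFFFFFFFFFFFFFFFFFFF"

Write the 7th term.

22222222XXXXXXXXXXXXXXFFFFFFFFFFFFFFFFFFFFFFFFFFFFFFFFF

The n-th term is n 2's then 2n-2 X's then 4n+1 F's, where the shown terms are n = 2, 3, 4, 5.
For term 7, n = 8, so the run lengths are 8, 14, 33.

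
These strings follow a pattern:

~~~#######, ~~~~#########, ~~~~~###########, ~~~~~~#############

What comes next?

Each string has the form ~^{n} #^{2n+1}, where the shown terms are n = 3, 4, 5, 6.
For the next term, n = 7, so the run lengths are 7, 15.

~~~~~~~###############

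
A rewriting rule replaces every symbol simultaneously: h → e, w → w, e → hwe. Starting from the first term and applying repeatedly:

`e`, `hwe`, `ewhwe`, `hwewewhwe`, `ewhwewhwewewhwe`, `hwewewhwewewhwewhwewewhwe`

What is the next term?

Replace each of the 25 characters of hwewewhwewewhwewhwewewhwe in place — e w hwe w hwe w e w hwe w hwe w e w hwe w e w hwe w hwe w e w hwe — and concatenate.

ewhwewhwewewhwewhwewewhwewewhwewhwewewhwe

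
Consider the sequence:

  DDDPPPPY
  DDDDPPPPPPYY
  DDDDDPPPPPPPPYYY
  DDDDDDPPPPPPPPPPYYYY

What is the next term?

DDDDDDDPPPPPPPPPPPPYYYYY

Each string has the form D^{n+1} P^{2n} Y^{n-1}, where the shown terms are n = 2, 3, 4, 5.
At n = 6 the blocks have lengths 7, 12, 5.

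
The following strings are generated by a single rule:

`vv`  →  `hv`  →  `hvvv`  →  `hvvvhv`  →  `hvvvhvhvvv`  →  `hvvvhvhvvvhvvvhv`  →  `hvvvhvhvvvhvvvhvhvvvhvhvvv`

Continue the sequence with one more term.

This is a Fibonacci-style word recurrence s(k) = s(k−1)·s(k−2): e.g. hv·vv = hvvv.
So term 8 is hvvvhvhvvvhvvvhvhvvvhvhvvv·hvvvhvhvvvhvvvhv.

hvvvhvhvvvhvvvhvhvvvhvhvvvhvvvhvhvvvhvvvhv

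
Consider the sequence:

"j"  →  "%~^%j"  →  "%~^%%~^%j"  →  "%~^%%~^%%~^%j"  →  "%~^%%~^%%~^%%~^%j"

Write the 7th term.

%~^%%~^%%~^%%~^%%~^%%~^%j

Every step adds %~^% at the front: s(k+1) = %~^%·s(k).
From %~^%%~^%%~^%%~^%j, 2 further steps: %~^%%~^%%~^%%~^%j → %~^%%~^%%~^%%~^%%~^%j → (answer).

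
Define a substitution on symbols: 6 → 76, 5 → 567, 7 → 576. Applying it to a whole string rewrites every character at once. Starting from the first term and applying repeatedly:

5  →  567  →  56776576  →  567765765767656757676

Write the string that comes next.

φ(567765765767656757676) expands symbol-by-symbol to 567 76 576 576 76 567 576 76 567 576 76 576 76 567 76 576 567 576 76 576 76; joining the 21 pieces gives the next term.

5677657657676567576765675767657676567765765675767657676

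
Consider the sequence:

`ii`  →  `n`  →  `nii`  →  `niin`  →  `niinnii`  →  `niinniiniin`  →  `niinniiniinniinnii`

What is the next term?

niinniiniinniinniiniinniiniin

Each term (from the third on) is the previous term followed by the one before it: term 3 = n·ii = nii.
Continuing: niinniiniinniinnii · niinniiniin gives term 8.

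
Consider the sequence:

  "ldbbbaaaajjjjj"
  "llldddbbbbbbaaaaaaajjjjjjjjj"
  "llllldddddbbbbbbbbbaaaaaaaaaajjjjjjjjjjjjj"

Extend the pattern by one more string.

llllllldddddddbbbbbbbbbbbbaaaaaaaaaaaaajjjjjjjjjjjjjjjjj

Term n consists of 2n-1 l's, followed by 2n-1 d's, followed by 3n b's, followed by 3n+1 a's, followed by 4n+1 j's (n = 1, 2, …).
For the next term, n = 4, so the run lengths are 7, 7, 12, 13, 17.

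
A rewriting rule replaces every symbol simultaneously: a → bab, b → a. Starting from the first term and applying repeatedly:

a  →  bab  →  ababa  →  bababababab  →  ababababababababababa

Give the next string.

bababababababababababababababababababababab

Applying the rule to each of the 21 symbols of ababababababababababa gives the pieces bab a bab a bab a bab a bab a bab a bab a bab a bab a bab a bab, which concatenate to the answer.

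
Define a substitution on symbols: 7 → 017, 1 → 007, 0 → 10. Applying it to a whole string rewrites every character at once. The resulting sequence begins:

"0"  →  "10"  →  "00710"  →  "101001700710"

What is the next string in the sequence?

007100071010007017101001700710

Expanding 101001700710: 1→007, 0→10, 1→007, 0→10, 0→10, 1→007, 7→017, 0→10, 0→10, 7→017, 1→007, 0→10. Concatenated: 007 10 007 10 10 007 017 10 10 017 007 10.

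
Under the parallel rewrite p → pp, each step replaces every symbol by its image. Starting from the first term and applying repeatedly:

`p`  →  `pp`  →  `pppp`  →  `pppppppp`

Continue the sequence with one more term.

Rewriting each symbol of pppppppp: p→pp, p→pp, p→pp, p→pp, p→pp, p→pp, p→pp, p→pp, which concatenates to pp pp pp pp pp pp pp pp.

pppppppppppppppp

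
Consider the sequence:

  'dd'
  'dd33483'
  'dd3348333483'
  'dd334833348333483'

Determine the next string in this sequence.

dd33483334833348333483

Every step adds 33483 to the end: s(k+1) = s(k)·33483.
So the next term is dd334833348333483·33483.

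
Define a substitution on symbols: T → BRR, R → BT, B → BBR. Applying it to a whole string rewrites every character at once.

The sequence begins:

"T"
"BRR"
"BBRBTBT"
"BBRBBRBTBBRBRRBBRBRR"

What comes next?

BBRBBRBTBBRBBRBTBBRBRRBBRBBRBTBBRBTBTBBRBBRBTBBRBTBT

Replace each of the 20 characters of BBRBBRBTBBRBRRBBRBRR in place — BBR BBR BT BBR BBR BT BBR BRR BBR BBR BT BBR BT BT BBR BBR BT BBR BT BT — and concatenate.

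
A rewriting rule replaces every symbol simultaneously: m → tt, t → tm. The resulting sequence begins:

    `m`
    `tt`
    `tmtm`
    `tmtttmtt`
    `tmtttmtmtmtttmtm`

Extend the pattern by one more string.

Applying the rule to each of the 16 symbols of tmtttmtmtmtttmtm gives the pieces tm tt tm tm tm tt tm tt tm tt tm tm tm tt tm tt, which concatenate to the answer.

tmtttmtmtmtttmtttmtttmtmtmtttmtt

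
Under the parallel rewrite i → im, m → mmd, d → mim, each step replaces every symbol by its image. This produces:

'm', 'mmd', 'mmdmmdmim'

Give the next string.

mmdmmdmimmmdmmdmimmmdimmmd

Expanding mmdmmdmim: m→mmd, m→mmd, d→mim, m→mmd, m→mmd, d→mim, m→mmd, i→im, m→mmd. Concatenated: mmd mmd mim mmd mmd mim mmd im mmd.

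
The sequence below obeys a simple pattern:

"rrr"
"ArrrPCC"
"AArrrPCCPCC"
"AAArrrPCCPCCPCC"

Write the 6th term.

AAAAArrrPCCPCCPCCPCCPCC

Each term wraps the previous one in A on the left and PCC on the right.
From AAArrrPCCPCCPCC, 2 further steps: AAArrrPCCPCCPCC → AAAArrrPCCPCCPCCPCC → (answer).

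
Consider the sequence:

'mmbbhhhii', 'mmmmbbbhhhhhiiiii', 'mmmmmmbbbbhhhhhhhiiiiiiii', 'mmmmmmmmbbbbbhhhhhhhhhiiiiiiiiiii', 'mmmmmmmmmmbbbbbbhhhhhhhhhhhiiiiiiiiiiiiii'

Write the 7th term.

Each string has the form m^{2n} b^{n+1} h^{2n+1} i^{3n-1} (n = 1, 2, …).
Setting n = 7 gives 14, 8, 15, 20 characters in each block.

mmmmmmmmmmmmmmbbbbbbbbhhhhhhhhhhhhhhhiiiiiiiiiiiiiiiiiiii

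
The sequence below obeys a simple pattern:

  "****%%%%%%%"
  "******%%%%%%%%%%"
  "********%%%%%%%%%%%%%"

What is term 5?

************%%%%%%%%%%%%%%%%%%%

Term n consists of 2n *'s, followed by 3n+1 %'s, where the shown terms are n = 2, 3, 4.
For term 5, n = 6, so the run lengths are 12, 19.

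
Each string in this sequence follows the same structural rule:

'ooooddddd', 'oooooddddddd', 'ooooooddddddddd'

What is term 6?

The n-th term is n+1 o's then 2n-1 d's, where the shown terms are n = 3, 4, 5.
At n = 8 the blocks have lengths 9, 15.

oooooooooddddddddddddddd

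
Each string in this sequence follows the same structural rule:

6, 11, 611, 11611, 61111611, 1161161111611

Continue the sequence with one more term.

Each term (from the third on) is the two preceding terms concatenated in order: term 3 = 6·11 = 611.
Continuing: 61111611 · 1161161111611 gives term 7.

611116111161161111611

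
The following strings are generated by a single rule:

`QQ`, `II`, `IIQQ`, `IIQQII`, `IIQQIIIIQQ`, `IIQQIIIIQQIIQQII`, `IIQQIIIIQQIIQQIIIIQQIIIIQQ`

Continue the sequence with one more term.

IIQQIIIIQQIIQQIIIIQQIIIIQQIIQQIIIIQQIIQQII

This is a Fibonacci-style word recurrence s(k) = s(k−1)·s(k−2): e.g. II·QQ = IIQQ.
The next term joins IIQQIIIIQQIIQQIIIIQQIIIIQQ and IIQQIIIIQQIIQQII.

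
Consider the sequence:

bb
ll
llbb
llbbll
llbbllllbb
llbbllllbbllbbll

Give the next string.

llbbllllbbllbbllllbbllllbb

Each term (from the third on) is the previous term followed by the one before it: term 3 = ll·bb = llbb.
Continuing: llbbllllbbllbbll · llbbllllbb gives term 7.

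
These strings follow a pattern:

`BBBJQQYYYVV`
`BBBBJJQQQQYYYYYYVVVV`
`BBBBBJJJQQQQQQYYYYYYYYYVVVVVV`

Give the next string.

Term n consists of n+2 B's, followed by n J's, followed by 2n Q's, followed by 3n Y's, followed by 2n V's (n = 1, 2, …).
Setting n = 4 gives 6, 4, 8, 12, 8 characters in each block.

BBBBBBJJJJQQQQQQQQYYYYYYYYYYYYVVVVVVVV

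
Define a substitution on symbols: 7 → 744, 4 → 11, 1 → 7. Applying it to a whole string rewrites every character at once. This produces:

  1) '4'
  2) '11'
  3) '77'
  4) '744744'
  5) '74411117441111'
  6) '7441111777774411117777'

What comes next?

Rewriting the 22 symbols of 7441111777774411117777 one by one yields 744 11 11 7 7 7 7 744 744 744 744 744 11 11 7 7 7 7 744 744 744 744; concatenated:

7441111777774474474474474411117777744744744744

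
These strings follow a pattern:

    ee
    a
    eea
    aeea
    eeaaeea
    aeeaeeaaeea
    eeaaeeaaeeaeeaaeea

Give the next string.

Each term (from the third on) is the two preceding terms concatenated in order: term 3 = ee·a = eea.
So term 8 is aeeaeeaaeea·eeaaeeaaeeaeeaaeea.

aeeaeeaaeeaeeaaeeaaeeaeeaaeea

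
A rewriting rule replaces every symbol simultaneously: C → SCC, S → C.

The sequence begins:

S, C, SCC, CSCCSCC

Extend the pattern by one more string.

SCCCSCCSCCCSCCSCC

Expanding CSCCSCC: C→SCC, S→C, C→SCC, C→SCC, S→C, C→SCC, C→SCC. Concatenated: SCC C SCC SCC C SCC SCC.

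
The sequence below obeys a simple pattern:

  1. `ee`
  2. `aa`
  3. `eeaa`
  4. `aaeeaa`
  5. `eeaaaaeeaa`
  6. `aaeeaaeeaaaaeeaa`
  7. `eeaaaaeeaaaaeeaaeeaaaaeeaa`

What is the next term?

This is a Fibonacci-style word recurrence s(k) = s(k−2)·s(k−1): e.g. ee·aa = eeaa.
So term 8 is aaeeaaeeaaaaeeaa·eeaaaaeeaaaaeeaaeeaaaaeeaa.

aaeeaaeeaaaaeeaaeeaaaaeeaaaaeeaaeeaaaaeeaa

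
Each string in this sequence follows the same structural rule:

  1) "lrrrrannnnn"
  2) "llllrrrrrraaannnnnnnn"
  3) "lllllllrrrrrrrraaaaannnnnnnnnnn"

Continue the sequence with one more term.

llllllllllrrrrrrrrrraaaaaaannnnnnnnnnnnnn

Each string has the form l^{3n-2} r^{2n+2} a^{2n-1} n^{3n+2} (n = 1, 2, …).
For the next term, n = 4, so the run lengths are 10, 10, 7, 14.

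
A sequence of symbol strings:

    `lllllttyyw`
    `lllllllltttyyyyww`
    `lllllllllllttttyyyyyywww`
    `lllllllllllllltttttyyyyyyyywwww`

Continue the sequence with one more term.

lllllllllllllllllttttttyyyyyyyyyywwwww

Each string has the form l^{3n+2} t^{n+1} y^{2n} w^{n} (n = 1, 2, …).
For the next term, n = 5, so the run lengths are 17, 6, 10, 5.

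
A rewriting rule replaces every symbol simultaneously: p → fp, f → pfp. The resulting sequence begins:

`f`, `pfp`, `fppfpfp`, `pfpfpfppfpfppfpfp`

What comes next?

fppfpfppfpfppfpfpfppfpfppfpfpfppfpfppfpfp

Replace each of the 17 characters of pfpfpfppfpfppfpfp in place — fp pfp fp pfp fp pfp fp fp pfp fp pfp fp fp pfp fp pfp fp — and concatenate.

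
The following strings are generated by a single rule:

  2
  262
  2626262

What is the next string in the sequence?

Each string is two copies of the previous one joined by '6'.
So the next term is two copies of 2626262 with '6' between the halves.

262626262626262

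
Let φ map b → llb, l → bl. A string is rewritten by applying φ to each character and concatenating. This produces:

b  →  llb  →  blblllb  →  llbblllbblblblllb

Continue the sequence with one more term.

φ(llbblllbblblblllb) expands symbol-by-symbol to bl bl llb llb bl bl bl llb llb bl llb bl llb bl bl bl llb; joining the 17 pieces gives the next term.

blblllbllbblblblllbllbblllbblllbblblblllb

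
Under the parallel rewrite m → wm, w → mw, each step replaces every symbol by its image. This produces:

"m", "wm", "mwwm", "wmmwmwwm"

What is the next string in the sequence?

mwwmwmmwwmmwmwwm

Rewriting each symbol of wmmwmwwm: w→mw, m→wm, m→wm, w→mw, m→wm, w→mw, w→mw, m→wm, which concatenates to mw wm wm mw wm mw mw wm.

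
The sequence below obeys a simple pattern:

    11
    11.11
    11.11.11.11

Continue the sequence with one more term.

s(k+1) = s(k)·.·s(k) — each term doubles the last with '.' between the halves.
Doubling 11.11.11.11 with '.' between the halves:

11.11.11.11.11.11.11.11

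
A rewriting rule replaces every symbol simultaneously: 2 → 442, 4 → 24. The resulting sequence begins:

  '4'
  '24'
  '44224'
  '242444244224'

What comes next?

Rewriting each symbol of 242444244224: 2→442, 4→24, 2→442, 4→24, 4→24, 4→24, 2→442, 4→24, 4→24, 2→442, 2→442, 4→24, which concatenates to 442 24 442 24 24 24 442 24 24 442 442 24.

44224442242424442242444244224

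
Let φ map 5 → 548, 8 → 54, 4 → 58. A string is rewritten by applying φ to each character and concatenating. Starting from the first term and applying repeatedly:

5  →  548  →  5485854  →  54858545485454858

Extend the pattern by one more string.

54858545485454858548585454858548585454854

Applying the rule to each of the 17 symbols of 54858545485454858 gives the pieces 548 58 54 548 54 548 58 548 58 54 548 58 548 58 54 548 54, which concatenate to the answer.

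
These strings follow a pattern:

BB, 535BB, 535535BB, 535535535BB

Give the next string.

Each term is the previous one with 535 prepended.
Applying this once more to 535535535BB:

535535535535BB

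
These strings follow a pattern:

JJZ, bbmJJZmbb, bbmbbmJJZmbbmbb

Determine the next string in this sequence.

bbmbbmbbmJJZmbbmbbmbb

Every step adds bbm to the front and mbb to the end of the previous string.
One more step from bbmbbmJJZmbbmbb gives the answer.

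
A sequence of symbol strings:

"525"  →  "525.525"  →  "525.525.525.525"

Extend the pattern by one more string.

Each string is two copies of the previous one joined by '.'.
So the next term is two copies of 525.525.525.525 with '.' between the halves.

525.525.525.525.525.525.525.525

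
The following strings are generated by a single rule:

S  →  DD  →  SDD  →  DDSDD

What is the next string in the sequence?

This is a Fibonacci-style word recurrence s(k) = s(k−2)·s(k−1): e.g. S·DD = SDD.
So term 5 is SDD·DDSDD.

SDDDDSDD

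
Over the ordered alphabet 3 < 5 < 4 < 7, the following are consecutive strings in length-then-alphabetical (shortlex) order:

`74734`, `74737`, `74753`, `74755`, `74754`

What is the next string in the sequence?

74757

Find the rightmost character of 74754 below 7, bump it to the next letter, and reset everything to its right to 3.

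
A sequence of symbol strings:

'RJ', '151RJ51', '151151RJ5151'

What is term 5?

151151151151RJ51515151

s(k+1) = 151·s(k)·51, so each term gains 151 as a prefix and 51 as a suffix.
From 151151RJ5151, 2 further steps: 151151RJ5151 → 151151151RJ515151 → (answer).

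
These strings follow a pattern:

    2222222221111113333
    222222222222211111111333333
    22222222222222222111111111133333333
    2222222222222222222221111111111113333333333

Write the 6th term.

Reading off run lengths: 2 runs 9, 13, 17, 21; 1 runs 6, 8, 10, 12; 3 runs 4, 6, 8, 10 — each is linear in n, where the shown terms are n = 2, 3, 4, 5.
Setting n = 7 gives 29, 16, 14 characters in each block.

22222222222222222222222222222111111111111111133333333333333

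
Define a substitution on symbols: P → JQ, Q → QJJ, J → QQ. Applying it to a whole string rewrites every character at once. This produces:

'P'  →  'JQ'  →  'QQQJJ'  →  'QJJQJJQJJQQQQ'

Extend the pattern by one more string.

Rewriting the 13 symbols of QJJQJJQJJQQQQ one by one yields QJJ QQ QQ QJJ QQ QQ QJJ QQ QQ QJJ QJJ QJJ QJJ; concatenated:

QJJQQQQQJJQQQQQJJQQQQQJJQJJQJJQJJ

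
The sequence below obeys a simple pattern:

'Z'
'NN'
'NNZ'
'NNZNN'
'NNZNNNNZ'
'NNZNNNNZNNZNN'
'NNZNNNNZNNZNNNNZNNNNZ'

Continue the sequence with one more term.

This is a Fibonacci-style word recurrence s(k) = s(k−1)·s(k−2): e.g. NN·Z = NNZ.
Continuing: NNZNNNNZNNZNNNNZNNNNZ · NNZNNNNZNNZNN gives term 8.

NNZNNNNZNNZNNNNZNNNNZNNZNNNNZNNZNN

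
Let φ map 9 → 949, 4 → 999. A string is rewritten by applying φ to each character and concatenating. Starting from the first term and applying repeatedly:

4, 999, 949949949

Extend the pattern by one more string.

949999949949999949949999949

Rewriting each symbol of 949949949: 9→949, 4→999, 9→949, 9→949, 4→999, 9→949, 9→949, 4→999, 9→949, which concatenates to 949 999 949 949 999 949 949 999 949.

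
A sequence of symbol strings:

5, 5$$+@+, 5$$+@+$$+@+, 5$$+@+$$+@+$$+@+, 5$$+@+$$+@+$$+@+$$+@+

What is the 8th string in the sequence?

The strings grow by a fixed suffix $$+@+ each time.
From 5$$+@+$$+@+$$+@+$$+@+, 3 further steps: 5$$+@+$$+@+$$+@+$$+@+ → 5$$+@+$$+@+$$+@+$$+@+$$+@+ → 5$$+@+$$+@+$$+@+$$+@+$$+@+$$+@+ → (answer).

5$$+@+$$+@+$$+@+$$+@+$$+@+$$+@+$$+@+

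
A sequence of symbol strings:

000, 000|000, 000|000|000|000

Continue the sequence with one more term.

000|000|000|000|000|000|000|000

Each string is two copies of the previous one joined by '|'.
One more doubling of 000|000|000|000 gives the answer.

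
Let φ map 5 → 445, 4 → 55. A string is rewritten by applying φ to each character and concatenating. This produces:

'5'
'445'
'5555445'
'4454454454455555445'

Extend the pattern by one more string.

Rewriting the 19 symbols of 4454454454455555445 one by one yields 55 55 445 55 55 445 55 55 445 55 55 445 445 445 445 445 55 55 445; concatenated:

55554455555445555544555554454454454454455555445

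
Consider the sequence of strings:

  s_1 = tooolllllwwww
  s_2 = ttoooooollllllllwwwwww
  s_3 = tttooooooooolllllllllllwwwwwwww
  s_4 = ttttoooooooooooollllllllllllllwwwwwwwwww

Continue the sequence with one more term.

tttttooooooooooooooolllllllllllllllllwwwwwwwwwwww

The n-th term is n t's then 3n o's then 3n+2 l's then 2n+2 w's (n = 1, 2, …).
At n = 5 the blocks have lengths 5, 15, 17, 12.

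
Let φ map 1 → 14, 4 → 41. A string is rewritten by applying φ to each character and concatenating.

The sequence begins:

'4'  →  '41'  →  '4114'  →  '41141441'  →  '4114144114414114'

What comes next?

Applying the rule to each of the 16 symbols of 4114144114414114 gives the pieces 41 14 14 41 14 41 41 14 14 41 41 14 41 14 14 41, which concatenate to the answer.

41141441144141141441411441141441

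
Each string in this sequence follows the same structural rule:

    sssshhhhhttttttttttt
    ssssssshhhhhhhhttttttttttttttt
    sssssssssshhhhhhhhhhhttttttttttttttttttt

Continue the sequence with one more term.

ssssssssssssshhhhhhhhhhhhhhttttttttttttttttttttttt

Each string has the form s^{3n-2} h^{3n-1} t^{4n+3}, where the shown terms are n = 2, 3, 4.
For the next term, n = 5, so the run lengths are 13, 14, 23.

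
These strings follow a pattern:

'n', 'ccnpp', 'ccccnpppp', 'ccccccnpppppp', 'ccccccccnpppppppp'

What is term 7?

ccccccccccccnpppppppppppp

Each term wraps the previous one in cc on the left and pp on the right.
From ccccccccnpppppppp, 2 further steps: ccccccccnpppppppp → ccccccccccnpppppppppp → (answer).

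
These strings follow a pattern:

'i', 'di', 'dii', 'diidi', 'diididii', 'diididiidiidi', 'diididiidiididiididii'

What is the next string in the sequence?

diididiidiididiididiidiididiidiidi

This is a Fibonacci-style word recurrence s(k) = s(k−1)·s(k−2): e.g. di·i = dii.
The next term joins diididiidiididiididii and diididiidiidi.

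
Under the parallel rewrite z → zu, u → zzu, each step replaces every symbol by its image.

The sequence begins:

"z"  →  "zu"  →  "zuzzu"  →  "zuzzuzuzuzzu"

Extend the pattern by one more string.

Expanding zuzzuzuzuzzu: z→zu, u→zzu, z→zu, z→zu, u→zzu, z→zu, u→zzu, z→zu, u→zzu, z→zu, z→zu, u→zzu. Concatenated: zu zzu zu zu zzu zu zzu zu zzu zu zu zzu.

zuzzuzuzuzzuzuzzuzuzzuzuzuzzu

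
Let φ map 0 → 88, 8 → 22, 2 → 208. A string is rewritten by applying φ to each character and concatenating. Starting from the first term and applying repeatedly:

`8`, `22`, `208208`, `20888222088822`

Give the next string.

Applying the rule to each of the 14 symbols of 20888222088822 gives the pieces 208 88 22 22 22 208 208 208 88 22 22 22 208 208, which concatenate to the answer.

2088822222220820820888222222208208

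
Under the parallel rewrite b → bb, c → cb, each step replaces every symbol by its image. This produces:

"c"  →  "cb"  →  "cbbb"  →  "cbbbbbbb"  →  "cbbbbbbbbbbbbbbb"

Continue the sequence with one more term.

Applying the rule to each of the 16 symbols of cbbbbbbbbbbbbbbb gives the pieces cb bb bb bb bb bb bb bb bb bb bb bb bb bb bb bb, which concatenate to the answer.

cbbbbbbbbbbbbbbbbbbbbbbbbbbbbbbb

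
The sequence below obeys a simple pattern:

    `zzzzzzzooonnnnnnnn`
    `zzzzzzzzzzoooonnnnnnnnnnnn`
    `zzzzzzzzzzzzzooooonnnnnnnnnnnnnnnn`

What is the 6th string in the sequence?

Term n consists of 3n+1 z's, followed by n+1 o's, followed by 4n n's, where the shown terms are n = 2, 3, 4.
Setting n = 7 gives 22, 8, 28 characters in each block.

zzzzzzzzzzzzzzzzzzzzzzoooooooonnnnnnnnnnnnnnnnnnnnnnnnnnnn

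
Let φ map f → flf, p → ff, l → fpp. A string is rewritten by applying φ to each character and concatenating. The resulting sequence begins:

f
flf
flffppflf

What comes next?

flffppflfflfffffflffppflf

Apply φ to flffppflf symbol by symbol: f→flf, l→fpp, f→flf, f→flf, p→ff, p→ff, f→flf, l→fpp, f→flf; joined: flf fpp flf flf ff ff flf fpp flf.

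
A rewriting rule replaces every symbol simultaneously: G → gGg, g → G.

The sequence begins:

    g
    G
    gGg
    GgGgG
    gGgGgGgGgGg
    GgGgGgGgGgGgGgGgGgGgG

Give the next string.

φ(GgGgGgGgGgGgGgGgGgGgG) expands symbol-by-symbol to gGg G gGg G gGg G gGg G gGg G gGg G gGg G gGg G gGg G gGg G gGg; joining the 21 pieces gives the next term.

gGgGgGgGgGgGgGgGgGgGgGgGgGgGgGgGgGgGgGgGgGg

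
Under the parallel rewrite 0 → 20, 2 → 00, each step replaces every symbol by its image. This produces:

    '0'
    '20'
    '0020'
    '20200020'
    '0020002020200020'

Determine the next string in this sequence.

Replace each of the 16 characters of 0020002020200020 in place — 20 20 00 20 20 20 00 20 00 20 00 20 20 20 00 20 — and concatenate.

20200020202000200020002020200020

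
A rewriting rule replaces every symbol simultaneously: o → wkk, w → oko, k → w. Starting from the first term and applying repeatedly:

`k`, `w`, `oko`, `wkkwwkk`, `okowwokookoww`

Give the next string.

φ(okowwokookoww) expands symbol-by-symbol to wkk w wkk oko oko wkk w wkk wkk w wkk oko oko; joining the 13 pieces gives the next term.

wkkwwkkokookowkkwwkkwkkwwkkokooko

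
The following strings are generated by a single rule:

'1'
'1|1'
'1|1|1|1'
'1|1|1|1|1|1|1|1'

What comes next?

1|1|1|1|1|1|1|1|1|1|1|1|1|1|1|1

Each string is two copies of the previous one joined by '|'.
So the next term is two copies of 1|1|1|1|1|1|1|1 with '|' between the halves.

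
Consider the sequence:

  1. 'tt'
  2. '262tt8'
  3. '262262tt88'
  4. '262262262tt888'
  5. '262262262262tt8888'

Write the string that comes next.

262262262262262tt88888

s(k+1) = 262·s(k)·8, so each term gains 262 as a prefix and 8 as a suffix.
So the next term is 262·262262262262tt8888·8.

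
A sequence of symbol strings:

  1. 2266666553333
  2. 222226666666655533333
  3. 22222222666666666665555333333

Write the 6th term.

22222222222222222666666666666666666665555555333333333

The n-th term is 3n-1 2's then 3n+2 6's then n+1 5's then n+3 3's (n = 1, 2, …).
Setting n = 6 gives 17, 20, 7, 9 characters in each block.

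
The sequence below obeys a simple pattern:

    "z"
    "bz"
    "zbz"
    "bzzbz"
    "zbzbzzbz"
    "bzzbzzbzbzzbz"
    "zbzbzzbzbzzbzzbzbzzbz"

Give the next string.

bzzbzzbzbzzbzzbzbzzbzbzzbzzbzbzzbz

Each term (from the third on) is the two preceding terms concatenated in order: term 3 = z·bz = zbz.
So term 8 is bzzbzzbzbzzbz·zbzbzzbzbzzbzzbzbzzbz.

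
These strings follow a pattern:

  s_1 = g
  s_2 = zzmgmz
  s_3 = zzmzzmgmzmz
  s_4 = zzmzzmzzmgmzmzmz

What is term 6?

zzmzzmzzmzzmzzmgmzmzmzmzmz

Each term wraps the previous one in zzm on the left and mz on the right.
From zzmzzmzzmgmzmzmz, 2 further steps: zzmzzmzzmgmzmzmz → zzmzzmzzmzzmgmzmzmzmz → (answer).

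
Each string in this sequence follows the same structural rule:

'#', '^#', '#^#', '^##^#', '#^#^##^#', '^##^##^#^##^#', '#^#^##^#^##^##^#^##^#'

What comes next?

This is a Fibonacci-style word recurrence s(k) = s(k−2)·s(k−1): e.g. #·^# = #^#.
The next term joins ^##^##^#^##^# and #^#^##^#^##^##^#^##^#.

^##^##^#^##^##^#^##^#^##^##^#^##^#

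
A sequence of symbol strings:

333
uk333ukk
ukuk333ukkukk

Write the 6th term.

ukukukukuk333ukkukkukkukkukk

Every step adds uk to the front and ukk to the end of the previous string.
From ukuk333ukkukk, 3 further steps: ukuk333ukkukk → ukukuk333ukkukkukk → ukukukuk333ukkukkukkukk → (answer).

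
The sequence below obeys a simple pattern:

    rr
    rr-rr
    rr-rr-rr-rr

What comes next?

s(k+1) = s(k)·-·s(k) — each term doubles the last with '-' between the halves.
Doubling rr-rr-rr-rr with '-' between the halves:

rr-rr-rr-rr-rr-rr-rr-rr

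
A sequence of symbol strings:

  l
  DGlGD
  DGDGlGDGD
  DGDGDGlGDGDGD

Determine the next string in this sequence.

DGDGDGDGlGDGDGDGD

Every step adds DG to the front and GD to the end of the previous string.
So the next term is DG·DGDGDGlGDGDGD·GD.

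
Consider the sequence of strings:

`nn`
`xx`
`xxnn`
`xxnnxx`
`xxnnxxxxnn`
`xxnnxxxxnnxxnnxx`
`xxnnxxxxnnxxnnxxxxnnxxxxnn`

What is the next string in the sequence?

xxnnxxxxnnxxnnxxxxnnxxxxnnxxnnxxxxnnxxnnxx

This is a Fibonacci-style word recurrence s(k) = s(k−1)·s(k−2): e.g. xx·nn = xxnn.
The next term joins xxnnxxxxnnxxnnxxxxnnxxxxnn and xxnnxxxxnnxxnnxx.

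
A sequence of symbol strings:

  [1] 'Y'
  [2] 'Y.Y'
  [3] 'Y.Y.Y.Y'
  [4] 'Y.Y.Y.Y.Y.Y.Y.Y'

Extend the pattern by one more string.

Every step duplicates the string with '.' between the halves.
Doubling Y.Y.Y.Y.Y.Y.Y.Y with '.' between the halves:

Y.Y.Y.Y.Y.Y.Y.Y.Y.Y.Y.Y.Y.Y.Y.Y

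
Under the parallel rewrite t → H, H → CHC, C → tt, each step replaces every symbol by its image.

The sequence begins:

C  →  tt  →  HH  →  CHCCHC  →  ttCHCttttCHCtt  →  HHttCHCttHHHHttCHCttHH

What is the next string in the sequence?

CHCCHCHHttCHCttHHCHCCHCCHCCHCHHttCHCttHHCHCCHC

Replace each of the 22 characters of HHttCHCttHHHHttCHCttHH in place — CHC CHC H H tt CHC tt H H CHC CHC CHC CHC H H tt CHC tt H H CHC CHC — and concatenate.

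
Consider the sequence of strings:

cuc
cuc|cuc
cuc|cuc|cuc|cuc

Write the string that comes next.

Every step duplicates the string with '|' between the halves.
One more doubling of cuc|cuc|cuc|cuc gives the answer.

cuc|cuc|cuc|cuc|cuc|cuc|cuc|cuc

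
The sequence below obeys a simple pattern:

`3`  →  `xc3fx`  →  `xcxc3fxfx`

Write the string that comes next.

xcxcxc3fxfxfx

s(k+1) = xc·s(k)·fx, so each term gains xc as a prefix and fx as a suffix.
One more step from xcxc3fxfx gives the answer.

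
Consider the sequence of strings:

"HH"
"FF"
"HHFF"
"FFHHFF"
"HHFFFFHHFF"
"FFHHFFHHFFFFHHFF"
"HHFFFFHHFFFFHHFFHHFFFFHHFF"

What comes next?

FFHHFFHHFFFFHHFFHHFFFFHHFFFFHHFFHHFFFFHHFF

From term 3 onward, concatenate the second-to-last term with the last: HH·FF = HHFF, FF·HHFF = FFHHFF, …
So term 8 is FFHHFFHHFFFFHHFF·HHFFFFHHFFFFHHFFHHFFFFHHFF.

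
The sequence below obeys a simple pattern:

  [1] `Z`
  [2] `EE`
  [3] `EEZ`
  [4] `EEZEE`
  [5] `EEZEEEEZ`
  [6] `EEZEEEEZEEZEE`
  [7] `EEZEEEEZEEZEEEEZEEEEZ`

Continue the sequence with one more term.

Each term (from the third on) is the previous term followed by the one before it: term 3 = EE·Z = EEZ.
The next term joins EEZEEEEZEEZEEEEZEEEEZ and EEZEEEEZEEZEE.

EEZEEEEZEEZEEEEZEEEEZEEZEEEEZEEZEE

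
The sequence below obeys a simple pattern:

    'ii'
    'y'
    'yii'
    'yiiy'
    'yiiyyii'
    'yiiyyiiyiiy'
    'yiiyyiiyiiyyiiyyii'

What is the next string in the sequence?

This is a Fibonacci-style word recurrence s(k) = s(k−1)·s(k−2): e.g. y·ii = yii.
Continuing: yiiyyiiyiiyyiiyyii · yiiyyiiyiiy gives term 8.

yiiyyiiyiiyyiiyyiiyiiyyiiyiiy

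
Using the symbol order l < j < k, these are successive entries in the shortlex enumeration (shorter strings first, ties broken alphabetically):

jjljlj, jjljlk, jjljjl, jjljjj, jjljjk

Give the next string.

jjljkl

The successor of jjljjk increments the rightmost position that isn't already k and resets every position after it to l.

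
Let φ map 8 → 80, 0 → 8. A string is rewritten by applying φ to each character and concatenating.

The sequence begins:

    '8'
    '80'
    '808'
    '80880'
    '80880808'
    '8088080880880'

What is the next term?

Replace each of the 13 characters of 8088080880880 in place — 80 8 80 80 8 80 8 80 80 8 80 80 8 — and concatenate.

808808088088080880808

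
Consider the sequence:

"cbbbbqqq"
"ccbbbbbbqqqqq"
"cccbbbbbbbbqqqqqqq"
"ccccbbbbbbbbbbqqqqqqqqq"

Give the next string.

cccccbbbbbbbbbbbbqqqqqqqqqqq

Term n consists of n c's, followed by 2n+2 b's, followed by 2n+1 q's (n = 1, 2, …).
At n = 5 the blocks have lengths 5, 12, 11.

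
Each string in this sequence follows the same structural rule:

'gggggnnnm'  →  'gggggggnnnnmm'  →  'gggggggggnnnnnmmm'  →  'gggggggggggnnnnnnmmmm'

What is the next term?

Reading off run lengths: g runs 5, 7, 9, 11; n runs 3, 4, 5, 6; m runs 1, 2, 3, 4 — each is linear in n, where the shown terms are n = 2, 3, 4, 5.
For the next term, n = 6, so the run lengths are 13, 7, 5.

gggggggggggggnnnnnnnmmmmm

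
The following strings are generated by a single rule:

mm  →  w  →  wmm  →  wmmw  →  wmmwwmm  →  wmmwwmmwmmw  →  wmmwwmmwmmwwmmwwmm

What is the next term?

wmmwwmmwmmwwmmwwmmwmmwwmmwmmw

This is a Fibonacci-style word recurrence s(k) = s(k−1)·s(k−2): e.g. w·mm = wmm.
The next term joins wmmwwmmwmmwwmmwwmm and wmmwwmmwmmw.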